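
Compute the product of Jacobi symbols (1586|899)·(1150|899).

1

By multiplicativity, (1586·1150|899) = (1586|899)·(1150|899).
First factor (1586|899):
(1586|899)
  = (687|899)    [1586 ≡ 687 mod 899]
  = -(899|687)    [QR: both ≡ 3 mod 4, sign flips]
  = -(212|687)    [899 ≡ 212 mod 687]
  = -(53|687)    [687 ≡ 7 mod 8 ⇒ (2|687)^2 = +1]
  = -(687|53)    [QR: 53 ≡ 1 mod 4, sign kept]
  = -(51|53)    [687 ≡ 51 mod 53]
  = -(53|51)    [QR: 53 ≡ 1 mod 4, sign kept]
  = -(2|51)    [53 ≡ 2 mod 51]
  = (1|51)    [51 ≡ 3 mod 8 ⇒ (2|51) = -1]
  = 1    [(1|51) = 1]
Second factor (1150|899):
(1150|899)
  = (251|899)    [1150 ≡ 251 mod 899]
  = -(899|251)    [QR: both ≡ 3 mod 4, sign flips]
  = -(146|251)    [899 ≡ 146 mod 251]
  = (73|251)    [251 ≡ 3 mod 8 ⇒ (2|251) = -1]
  = (251|73)    [QR: 73 ≡ 1 mod 4, sign kept]
  = (32|73)    [251 ≡ 32 mod 73]
  = (1|73)    [73 ≡ 1 mod 8 ⇒ (2|73)^5 = +1]
  = 1    [(1|73) = 1]
Product: (1)·(1) = 1.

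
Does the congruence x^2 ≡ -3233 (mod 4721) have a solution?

Pull out -1: (-3233|4721) = (-1|4721)·(3233|4721). Since 4721 ≡ 1 (mod 4), (-1|4721) = +1. Now have (3233|4721).
3233 ≡ 1 (mod 4), so quadratic reciprocity gives (3233|4721) = (4721|3233). Reduce: 4721 ≡ 1488 (mod 3233). Now have (1488|3233).
Factor out 2: 1488 = 2^4·93. Since 3233 ≡ 1 (mod 8), (2|3233) = +1, and (2|3233)^4 = +1. Now have (93|3233).
93 ≡ 1 (mod 4), so quadratic reciprocity gives (93|3233) = (3233|93). Reduce: 3233 ≡ 71 (mod 93). Now have (71|93).
93 ≡ 1 (mod 4), so quadratic reciprocity gives (71|93) = (93|71). Reduce: 93 ≡ 22 (mod 71). Now have (22|71).
Factor out 2: 22 = 2·11. Since 71 ≡ 7 (mod 8), (2|71) = +1. Now have (11|71).
Both 11 ≡ 3 and 71 ≡ 3 (mod 4), so reciprocity gives (11|71) = -(71|11). Reduce: 71 ≡ 5 (mod 11). Now have -(5|11).
5 ≡ 1 (mod 4), so quadratic reciprocity gives (5|11) = (11|5). Reduce: 11 ≡ 1 (mod 5). Now have -(1|5).
(1|5) = 1. Collecting the sign factors: -1.
(-3233|4721) = -1, and 4721 is prime, so -3233 is not a quadratic residue mod 4721.

no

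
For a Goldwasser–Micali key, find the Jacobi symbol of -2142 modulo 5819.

Pull out -1: (-2142/5819) = (-1/5819)·(2142/5819). Since 5819 ≡ 3 (mod 4), (-1/5819) = -1. Now have -(2142/5819).
Factor out 2: 2142 = 2·1071. Since 5819 ≡ 3 (mod 8), (2/5819) = -1. Now have (1071/5819).
Both 1071 ≡ 3 and 5819 ≡ 3 (mod 4), so reciprocity gives (1071/5819) = -(5819/1071). Reduce: 5819 ≡ 464 (mod 1071). Now have -(464/1071).
Factor out 2: 464 = 2^4·29. Since 1071 ≡ 7 (mod 8), (2/1071) = +1, and (2/1071)^4 = +1. Now have -(29/1071).
29 ≡ 1 (mod 4), so quadratic reciprocity gives (29/1071) = (1071/29). Reduce: 1071 ≡ 27 (mod 29). Now have -(27/29).
29 ≡ 1 (mod 4), so quadratic reciprocity gives (27/29) = (29/27). Reduce: 29 ≡ 2 (mod 27). Now have -(2/27).
Factor out 2: 2 = 2. Since 27 ≡ 3 (mod 8), (2/27) = -1. Now have (1/27).
(1/27) = 1. Collecting the sign factors: 1.

1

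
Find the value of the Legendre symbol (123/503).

-1

Both 123 ≡ 3 and 503 ≡ 3 (mod 4), so reciprocity gives (123/503) = -(503/123). Reduce: 503 ≡ 11 (mod 123). Now have -(11/123).
Both 11 ≡ 3 and 123 ≡ 3 (mod 4), so reciprocity gives (11/123) = -(123/11). Reduce: 123 ≡ 2 (mod 11). Now have (2/11).
Factor out 2: 2 = 2. Since 11 ≡ 3 (mod 8), (2/11) = -1. Now have -(1/11).
(1/11) = 1. Collecting the sign factors: -1.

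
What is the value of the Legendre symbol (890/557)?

-1

Reduce the numerator: 890 ≡ 333 (mod 557), so (890/557) = (333/557).
333 ≡ 1 (mod 4), so quadratic reciprocity gives (333/557) = (557/333). Reduce: 557 ≡ 224 (mod 333). Now have (224/333).
Factor out 2: 224 = 2^5·7. Since 333 ≡ 5 (mod 8), (2/333) = -1, and (2/333)^5 = -1. Now have -(7/333).
333 ≡ 1 (mod 4), so quadratic reciprocity gives (7/333) = (333/7). Reduce: 333 ≡ 4 (mod 7). Now have -(4/7).
Factor out 2: 4 = 2^2. Since 7 ≡ 7 (mod 8), (2/7) = +1, and (2/7)^2 = +1. Now have -(1/7).
(1/7) = 1. Collecting the sign factors: -1.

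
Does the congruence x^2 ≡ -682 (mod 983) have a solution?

yes

(-682/983)
  = -(682/983)    [983 ≡ 3 mod 4 ⇒ (-1/983) = -1]
  = -(341/983)    [983 ≡ 7 mod 8 ⇒ (2/983) = +1]
  = -(983/341)    [QR: 341 ≡ 1 mod 4, sign kept]
  = -(301/341)    [983 ≡ 301 mod 341]
  = -(341/301)    [QR: 301 ≡ 1 mod 4, sign kept]
  = -(40/301)    [341 ≡ 40 mod 301]
  = (5/301)    [301 ≡ 5 mod 8 ⇒ (2/301)^3 = -1]
  = (301/5)    [QR: 5 ≡ 1 mod 4, sign kept]
  = (1/5)    [301 ≡ 1 mod 5]
  = 1    [(1/5) = 1]
The Legendre symbol is 1, so x^2 ≡ -682 (mod 983) has solution.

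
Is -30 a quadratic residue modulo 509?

yes

Reduce the numerator: -30 ≡ 479 (mod 509), so (-30|509) = (479|509).
509 ≡ 1 (mod 4), so quadratic reciprocity gives (479|509) = (509|479). Reduce: 509 ≡ 30 (mod 479). Now have (30|479).
Factor out 2: 30 = 2·15. Since 479 ≡ 7 (mod 8), (2|479) = +1. Now have (15|479).
Both 15 ≡ 3 and 479 ≡ 3 (mod 4), so reciprocity gives (15|479) = -(479|15). Reduce: 479 ≡ 14 (mod 15). Now have -(14|15).
Factor out 2: 14 = 2·7. Since 15 ≡ 7 (mod 8), (2|15) = +1. Now have -(7|15).
Both 7 ≡ 3 and 15 ≡ 3 (mod 4), so reciprocity gives (7|15) = -(15|7). Reduce: 15 ≡ 1 (mod 7). Now have (1|7).
(1|7) = 1. Collecting the sign factors: 1.
(-30|509) = 1, and 509 is prime, so -30 is a quadratic residue mod 509.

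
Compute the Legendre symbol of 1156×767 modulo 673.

-1

By multiplicativity, (1156·767|673) = (1156|673)·(767|673).
First factor (1156|673):
Reduce the numerator: 1156 ≡ 483 (mod 673), so (1156|673) = (483|673).
673 ≡ 1 (mod 4), so quadratic reciprocity gives (483|673) = (673|483). Reduce: 673 ≡ 190 (mod 483). Now have (190|483).
Factor out 2: 190 = 2·95. Since 483 ≡ 3 (mod 8), (2|483) = -1. Now have -(95|483).
Both 95 ≡ 3 and 483 ≡ 3 (mod 4), so reciprocity gives (95|483) = -(483|95). Reduce: 483 ≡ 8 (mod 95). Now have (8|95).
Factor out 2: 8 = 2^3. Since 95 ≡ 7 (mod 8), (2|95) = +1, and (2|95)^3 = +1. Now have (1|95).
(1|95) = 1. Collecting the sign factors: 1.
Second factor (767|673):
Reduce the numerator: 767 ≡ 94 (mod 673), so (767|673) = (94|673).
Factor out 2: 94 = 2·47. Since 673 ≡ 1 (mod 8), (2|673) = +1. Now have (47|673).
673 ≡ 1 (mod 4), so quadratic reciprocity gives (47|673) = (673|47). Reduce: 673 ≡ 15 (mod 47). Now have (15|47).
Both 15 ≡ 3 and 47 ≡ 3 (mod 4), so reciprocity gives (15|47) = -(47|15). Reduce: 47 ≡ 2 (mod 15). Now have -(2|15).
Factor out 2: 2 = 2. Since 15 ≡ 7 (mod 8), (2|15) = +1. Now have -(1|15).
(1|15) = 1. Collecting the sign factors: -1.
Product: (1)·(-1) = -1.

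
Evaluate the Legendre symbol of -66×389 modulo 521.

By multiplicativity, (-66·389|521) = (-66|521)·(389|521).
First factor (-66|521):
Reduce the numerator: -66 ≡ 455 (mod 521), so (-66|521) = (455|521).
521 ≡ 1 (mod 4), so quadratic reciprocity gives (455|521) = (521|455). Reduce: 521 ≡ 66 (mod 455). Now have (66|455).
Factor out 2: 66 = 2·33. Since 455 ≡ 7 (mod 8), (2|455) = +1. Now have (33|455).
33 ≡ 1 (mod 4), so quadratic reciprocity gives (33|455) = (455|33). Reduce: 455 ≡ 26 (mod 33). Now have (26|33).
Factor out 2: 26 = 2·13. Since 33 ≡ 1 (mod 8), (2|33) = +1. Now have (13|33).
13 ≡ 1 (mod 4), so quadratic reciprocity gives (13|33) = (33|13). Reduce: 33 ≡ 7 (mod 13). Now have (7|13).
13 ≡ 1 (mod 4), so quadratic reciprocity gives (7|13) = (13|7). Reduce: 13 ≡ 6 (mod 7). Now have (6|7).
Factor out 2: 6 = 2·3. Since 7 ≡ 7 (mod 8), (2|7) = +1. Now have (3|7).
Both 3 ≡ 3 and 7 ≡ 3 (mod 4), so reciprocity gives (3|7) = -(7|3). Reduce: 7 ≡ 1 (mod 3). Now have -(1|3).
(1|3) = 1. Collecting the sign factors: -1.
Second factor (389|521):
389 ≡ 1 (mod 4), so quadratic reciprocity gives (389|521) = (521|389). Reduce: 521 ≡ 132 (mod 389). Now have (132|389).
Factor out 2: 132 = 2^2·33. Since 389 ≡ 5 (mod 8), (2|389) = -1, and (2|389)^2 = +1. Now have (33|389).
33 ≡ 1 (mod 4), so quadratic reciprocity gives (33|389) = (389|33). Reduce: 389 ≡ 26 (mod 33). Now have (26|33).
Factor out 2: 26 = 2·13. Since 33 ≡ 1 (mod 8), (2|33) = +1. Now have (13|33).
13 ≡ 1 (mod 4), so quadratic reciprocity gives (13|33) = (33|13). Reduce: 33 ≡ 7 (mod 13). Now have (7|13).
13 ≡ 1 (mod 4), so quadratic reciprocity gives (7|13) = (13|7). Reduce: 13 ≡ 6 (mod 7). Now have (6|7).
Factor out 2: 6 = 2·3. Since 7 ≡ 7 (mod 8), (2|7) = +1. Now have (3|7).
Both 3 ≡ 3 and 7 ≡ 3 (mod 4), so reciprocity gives (3|7) = -(7|3). Reduce: 7 ≡ 1 (mod 3). Now have -(1|3).
(1|3) = 1. Collecting the sign factors: -1.
Product: (-1)·(-1) = 1.

1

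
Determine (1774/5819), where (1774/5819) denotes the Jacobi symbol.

1

(1774/5819)
  = -(887/5819)    [5819 ≡ 3 mod 8 ⇒ (2/5819) = -1]
  = (5819/887)    [QR: both ≡ 3 mod 4, sign flips]
  = (497/887)    [5819 ≡ 497 mod 887]
  = (887/497)    [QR: 497 ≡ 1 mod 4, sign kept]
  = (390/497)    [887 ≡ 390 mod 497]
  = (195/497)    [497 ≡ 1 mod 8 ⇒ (2/497) = +1]
  = (497/195)    [QR: 497 ≡ 1 mod 4, sign kept]
  = (107/195)    [497 ≡ 107 mod 195]
  = -(195/107)    [QR: both ≡ 3 mod 4, sign flips]
  = -(88/107)    [195 ≡ 88 mod 107]
  = (11/107)    [107 ≡ 3 mod 8 ⇒ (2/107)^3 = -1]
  = -(107/11)    [QR: both ≡ 3 mod 4, sign flips]
  = -(8/11)    [107 ≡ 8 mod 11]
  = (1/11)    [11 ≡ 3 mod 8 ⇒ (2/11)^3 = -1]
  = 1    [(1/11) = 1]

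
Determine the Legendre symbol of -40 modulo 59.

(-40|59)
  = (19|59)    [-40 ≡ 19 mod 59]
  = -(59|19)    [QR: both ≡ 3 mod 4, sign flips]
  = -(2|19)    [59 ≡ 2 mod 19]
  = (1|19)    [19 ≡ 3 mod 8 ⇒ (2|19) = -1]
  = 1    [(1|19) = 1]

1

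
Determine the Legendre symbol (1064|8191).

Factor out 2: 1064 = 2^3·133. Since 8191 ≡ 7 (mod 8), (2|8191) = +1, and (2|8191)^3 = +1. Now have (133|8191).
133 ≡ 1 (mod 4), so quadratic reciprocity gives (133|8191) = (8191|133). Reduce: 8191 ≡ 78 (mod 133). Now have (78|133).
Factor out 2: 78 = 2·39. Since 133 ≡ 5 (mod 8), (2|133) = -1. Now have -(39|133).
133 ≡ 1 (mod 4), so quadratic reciprocity gives (39|133) = (133|39). Reduce: 133 ≡ 16 (mod 39). Now have -(16|39).
Factor out 2: 16 = 2^4. Since 39 ≡ 7 (mod 8), (2|39) = +1, and (2|39)^4 = +1. Now have -(1|39).
(1|39) = 1. Collecting the sign factors: -1.

-1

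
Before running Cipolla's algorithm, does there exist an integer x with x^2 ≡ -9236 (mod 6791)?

(-9236|6791)
  = -(9236|6791)    [6791 ≡ 3 mod 4 ⇒ (-1|6791) = -1]
  = -(2445|6791)    [9236 ≡ 2445 mod 6791]
  = -(6791|2445)    [QR: 2445 ≡ 1 mod 4, sign kept]
  = -(1901|2445)    [6791 ≡ 1901 mod 2445]
  = -(2445|1901)    [QR: 1901 ≡ 1 mod 4, sign kept]
  = -(544|1901)    [2445 ≡ 544 mod 1901]
  = (17|1901)    [1901 ≡ 5 mod 8 ⇒ (2|1901)^5 = -1]
  = (1901|17)    [QR: 17 ≡ 1 mod 4, sign kept]
  = (14|17)    [1901 ≡ 14 mod 17]
  = (7|17)    [17 ≡ 1 mod 8 ⇒ (2|17) = +1]
  = (17|7)    [QR: 17 ≡ 1 mod 4, sign kept]
  = (3|7)    [17 ≡ 3 mod 7]
  = -(7|3)    [QR: both ≡ 3 mod 4, sign flips]
  = -(1|3)    [7 ≡ 1 mod 3]
  = -1    [(1|3) = 1]
(-9236|6791) = -1, and 6791 is prime, so -9236 is not a quadratic residue mod 6791.

no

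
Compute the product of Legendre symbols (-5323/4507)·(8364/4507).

By multiplicativity, (-5323·8364/4507) = (-5323/4507)·(8364/4507).
First factor (-5323/4507):
Reduce the numerator: -5323 ≡ 3691 (mod 4507), so (-5323/4507) = (3691/4507).
Both 3691 ≡ 3 and 4507 ≡ 3 (mod 4), so reciprocity gives (3691/4507) = -(4507/3691). Reduce: 4507 ≡ 816 (mod 3691). Now have -(816/3691).
Factor out 2: 816 = 2^4·51. Since 3691 ≡ 3 (mod 8), (2/3691) = -1, and (2/3691)^4 = +1. Now have -(51/3691).
Both 51 ≡ 3 and 3691 ≡ 3 (mod 4), so reciprocity gives (51/3691) = -(3691/51). Reduce: 3691 ≡ 19 (mod 51). Now have (19/51).
Both 19 ≡ 3 and 51 ≡ 3 (mod 4), so reciprocity gives (19/51) = -(51/19). Reduce: 51 ≡ 13 (mod 19). Now have -(13/19).
13 ≡ 1 (mod 4), so quadratic reciprocity gives (13/19) = (19/13). Reduce: 19 ≡ 6 (mod 13). Now have -(6/13).
Factor out 2: 6 = 2·3. Since 13 ≡ 5 (mod 8), (2/13) = -1. Now have (3/13).
13 ≡ 1 (mod 4), so quadratic reciprocity gives (3/13) = (13/3). Reduce: 13 ≡ 1 (mod 3). Now have (1/3).
(1/3) = 1. Collecting the sign factors: 1.
Second factor (8364/4507):
Reduce the numerator: 8364 ≡ 3857 (mod 4507), so (8364/4507) = (3857/4507).
3857 ≡ 1 (mod 4), so quadratic reciprocity gives (3857/4507) = (4507/3857). Reduce: 4507 ≡ 650 (mod 3857). Now have (650/3857).
Factor out 2: 650 = 2·325. Since 3857 ≡ 1 (mod 8), (2/3857) = +1. Now have (325/3857).
325 ≡ 1 (mod 4), so quadratic reciprocity gives (325/3857) = (3857/325). Reduce: 3857 ≡ 282 (mod 325). Now have (282/325).
Factor out 2: 282 = 2·141. Since 325 ≡ 5 (mod 8), (2/325) = -1. Now have -(141/325).
141 ≡ 1 (mod 4), so quadratic reciprocity gives (141/325) = (325/141). Reduce: 325 ≡ 43 (mod 141). Now have -(43/141).
141 ≡ 1 (mod 4), so quadratic reciprocity gives (43/141) = (141/43). Reduce: 141 ≡ 12 (mod 43). Now have -(12/43).
Factor out 2: 12 = 2^2·3. Since 43 ≡ 3 (mod 8), (2/43) = -1, and (2/43)^2 = +1. Now have -(3/43).
Both 3 ≡ 3 and 43 ≡ 3 (mod 4), so reciprocity gives (3/43) = -(43/3). Reduce: 43 ≡ 1 (mod 3). Now have (1/3).
(1/3) = 1. Collecting the sign factors: 1.
Product: (1)·(1) = 1.

1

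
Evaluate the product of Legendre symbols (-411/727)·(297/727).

By multiplicativity, (-411·297/727) = (-411/727)·(297/727).
First factor (-411/727):
(-411/727)
  = (316/727)    [-411 ≡ 316 mod 727]
  = (79/727)    [727 ≡ 7 mod 8 ⇒ (2/727)^2 = +1]
  = -(727/79)    [QR: both ≡ 3 mod 4, sign flips]
  = -(16/79)    [727 ≡ 16 mod 79]
  = -(1/79)    [79 ≡ 7 mod 8 ⇒ (2/79)^4 = +1]
  = -1    [(1/79) = 1]
Second factor (297/727):
(297/727)
  = (727/297)    [QR: 297 ≡ 1 mod 4, sign kept]
  = (133/297)    [727 ≡ 133 mod 297]
  = (297/133)    [QR: 133 ≡ 1 mod 4, sign kept]
  = (31/133)    [297 ≡ 31 mod 133]
  = (133/31)    [QR: 133 ≡ 1 mod 4, sign kept]
  = (9/31)    [133 ≡ 9 mod 31]
  = (31/9)    [QR: 9 ≡ 1 mod 4, sign kept]
  = (4/9)    [31 ≡ 4 mod 9]
  = (1/9)    [9 ≡ 1 mod 8 ⇒ (2/9)^2 = +1]
  = 1    [(1/9) = 1]
Product: (-1)·(1) = -1.

-1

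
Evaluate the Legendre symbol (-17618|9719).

(-17618|9719)
  = -(17618|9719)    [9719 ≡ 3 mod 4 ⇒ (-1|9719) = -1]
  = -(7899|9719)    [17618 ≡ 7899 mod 9719]
  = (9719|7899)    [QR: both ≡ 3 mod 4, sign flips]
  = (1820|7899)    [9719 ≡ 1820 mod 7899]
  = (455|7899)    [7899 ≡ 3 mod 8 ⇒ (2|7899)^2 = +1]
  = -(7899|455)    [QR: both ≡ 3 mod 4, sign flips]
  = -(164|455)    [7899 ≡ 164 mod 455]
  = -(41|455)    [455 ≡ 7 mod 8 ⇒ (2|455)^2 = +1]
  = -(455|41)    [QR: 41 ≡ 1 mod 4, sign kept]
  = -(4|41)    [455 ≡ 4 mod 41]
  = -(1|41)    [41 ≡ 1 mod 8 ⇒ (2|41)^2 = +1]
  = -1    [(1|41) = 1]

-1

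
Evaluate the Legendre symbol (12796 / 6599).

Reduce the numerator: 12796 ≡ 6197 (mod 6599), so (12796 / 6599) = (6197 / 6599).
6197 ≡ 1 (mod 4), so quadratic reciprocity gives (6197 / 6599) = (6599 / 6197). Reduce: 6599 ≡ 402 (mod 6197). Now have (402 / 6197).
Factor out 2: 402 = 2·201. Since 6197 ≡ 5 (mod 8), (2 / 6197) = -1. Now have -(201 / 6197).
201 ≡ 1 (mod 4), so quadratic reciprocity gives (201 / 6197) = (6197 / 201). Reduce: 6197 ≡ 167 (mod 201). Now have -(167 / 201).
201 ≡ 1 (mod 4), so quadratic reciprocity gives (167 / 201) = (201 / 167). Reduce: 201 ≡ 34 (mod 167). Now have -(34 / 167).
Factor out 2: 34 = 2·17. Since 167 ≡ 7 (mod 8), (2 / 167) = +1. Now have -(17 / 167).
17 ≡ 1 (mod 4), so quadratic reciprocity gives (17 / 167) = (167 / 17). Reduce: 167 ≡ 14 (mod 17). Now have -(14 / 17).
Factor out 2: 14 = 2·7. Since 17 ≡ 1 (mod 8), (2 / 17) = +1. Now have -(7 / 17).
17 ≡ 1 (mod 4), so quadratic reciprocity gives (7 / 17) = (17 / 7). Reduce: 17 ≡ 3 (mod 7). Now have -(3 / 7).
Both 3 ≡ 3 and 7 ≡ 3 (mod 4), so reciprocity gives (3 / 7) = -(7 / 3). Reduce: 7 ≡ 1 (mod 3). Now have (1 / 3).
(1 / 3) = 1. Collecting the sign factors: 1.

1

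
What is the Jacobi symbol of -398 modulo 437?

Pull out -1: (-398/437) = (-1/437)·(398/437). Since 437 ≡ 1 (mod 4), (-1/437) = +1. Now have (398/437).
Factor out 2: 398 = 2·199. Since 437 ≡ 5 (mod 8), (2/437) = -1. Now have -(199/437).
437 ≡ 1 (mod 4), so quadratic reciprocity gives (199/437) = (437/199). Reduce: 437 ≡ 39 (mod 199). Now have -(39/199).
Both 39 ≡ 3 and 199 ≡ 3 (mod 4), so reciprocity gives (39/199) = -(199/39). Reduce: 199 ≡ 4 (mod 39). Now have (4/39).
Factor out 2: 4 = 2^2. Since 39 ≡ 7 (mod 8), (2/39) = +1, and (2/39)^2 = +1. Now have (1/39).
(1/39) = 1. Collecting the sign factors: 1.

1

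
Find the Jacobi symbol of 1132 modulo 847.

-1

Reduce the numerator: 1132 ≡ 285 (mod 847), so (1132/847) = (285/847).
285 ≡ 1 (mod 4), so quadratic reciprocity gives (285/847) = (847/285). Reduce: 847 ≡ 277 (mod 285). Now have (277/285).
277 ≡ 1 (mod 4), so quadratic reciprocity gives (277/285) = (285/277). Reduce: 285 ≡ 8 (mod 277). Now have (8/277).
Factor out 2: 8 = 2^3. Since 277 ≡ 5 (mod 8), (2/277) = -1, and (2/277)^3 = -1. Now have -(1/277).
(1/277) = 1. Collecting the sign factors: -1.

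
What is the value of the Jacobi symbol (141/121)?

1

Reduce the numerator: 141 ≡ 20 (mod 121), so (141/121) = (20/121).
Factor out 2: 20 = 2^2·5. Since 121 ≡ 1 (mod 8), (2/121) = +1, and (2/121)^2 = +1. Now have (5/121).
5 ≡ 1 (mod 4), so quadratic reciprocity gives (5/121) = (121/5). Reduce: 121 ≡ 1 (mod 5). Now have (1/5).
(1/5) = 1. Collecting the sign factors: 1.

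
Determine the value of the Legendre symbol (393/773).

1

(393/773)
  = (773/393)    [QR: 393 ≡ 1 mod 4, sign kept]
  = (380/393)    [773 ≡ 380 mod 393]
  = (95/393)    [393 ≡ 1 mod 8 ⇒ (2/393)^2 = +1]
  = (393/95)    [QR: 393 ≡ 1 mod 4, sign kept]
  = (13/95)    [393 ≡ 13 mod 95]
  = (95/13)    [QR: 13 ≡ 1 mod 4, sign kept]
  = (4/13)    [95 ≡ 4 mod 13]
  = (1/13)    [13 ≡ 5 mod 8 ⇒ (2/13)^2 = +1]
  = 1    [(1/13) = 1]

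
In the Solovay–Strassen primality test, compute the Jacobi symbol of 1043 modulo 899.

(1043/899)
  = (144/899)    [1043 ≡ 144 mod 899]
  = (9/899)    [899 ≡ 3 mod 8 ⇒ (2/899)^4 = +1]
  = (899/9)    [QR: 9 ≡ 1 mod 4, sign kept]
  = (8/9)    [899 ≡ 8 mod 9]
  = (1/9)    [9 ≡ 1 mod 8 ⇒ (2/9)^3 = +1]
  = 1    [(1/9) = 1]

1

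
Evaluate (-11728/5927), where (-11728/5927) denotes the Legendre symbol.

1

(-11728/5927)
  = (126/5927)    [-11728 ≡ 126 mod 5927]
  = (63/5927)    [5927 ≡ 7 mod 8 ⇒ (2/5927) = +1]
  = -(5927/63)    [QR: both ≡ 3 mod 4, sign flips]
  = -(5/63)    [5927 ≡ 5 mod 63]
  = -(63/5)    [QR: 5 ≡ 1 mod 4, sign kept]
  = -(3/5)    [63 ≡ 3 mod 5]
  = -(5/3)    [QR: 5 ≡ 1 mod 4, sign kept]
  = -(2/3)    [5 ≡ 2 mod 3]
  = (1/3)    [3 ≡ 3 mod 8 ⇒ (2/3) = -1]
  = 1    [(1/3) = 1]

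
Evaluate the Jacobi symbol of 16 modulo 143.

1

(16/143)
  = (1/143)    [143 ≡ 7 mod 8 ⇒ (2/143)^4 = +1]
  = 1    [(1/143) = 1]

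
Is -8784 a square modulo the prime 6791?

Reduce the numerator: -8784 ≡ 4798 (mod 6791), so (-8784|6791) = (4798|6791).
Factor out 2: 4798 = 2·2399. Since 6791 ≡ 7 (mod 8), (2|6791) = +1. Now have (2399|6791).
Both 2399 ≡ 3 and 6791 ≡ 3 (mod 4), so reciprocity gives (2399|6791) = -(6791|2399). Reduce: 6791 ≡ 1993 (mod 2399). Now have -(1993|2399).
1993 ≡ 1 (mod 4), so quadratic reciprocity gives (1993|2399) = (2399|1993). Reduce: 2399 ≡ 406 (mod 1993). Now have -(406|1993).
Factor out 2: 406 = 2·203. Since 1993 ≡ 1 (mod 8), (2|1993) = +1. Now have -(203|1993).
1993 ≡ 1 (mod 4), so quadratic reciprocity gives (203|1993) = (1993|203). Reduce: 1993 ≡ 166 (mod 203). Now have -(166|203).
Factor out 2: 166 = 2·83. Since 203 ≡ 3 (mod 8), (2|203) = -1. Now have (83|203).
Both 83 ≡ 3 and 203 ≡ 3 (mod 4), so reciprocity gives (83|203) = -(203|83). Reduce: 203 ≡ 37 (mod 83). Now have -(37|83).
37 ≡ 1 (mod 4), so quadratic reciprocity gives (37|83) = (83|37). Reduce: 83 ≡ 9 (mod 37). Now have -(9|37).
9 ≡ 1 (mod 4), so quadratic reciprocity gives (9|37) = (37|9). Reduce: 37 ≡ 1 (mod 9). Now have -(1|9).
(1|9) = 1. Collecting the sign factors: -1.
(-8784|6791) = -1, and 6791 is prime, so -8784 is not a quadratic residue mod 6791.

no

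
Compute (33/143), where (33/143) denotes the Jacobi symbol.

0

33 ≡ 1 (mod 4), so quadratic reciprocity gives (33/143) = (143/33). Reduce: 143 ≡ 11 (mod 33). Now have (11/33).
33 ≡ 1 (mod 4), so quadratic reciprocity gives (11/33) = (33/11). Reduce: 33 ≡ 0 (mod 11). Now have (0/11).
The numerator is now 0 with denominator 11 > 1: the symbol is 0.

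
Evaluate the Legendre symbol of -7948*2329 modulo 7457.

1

By multiplicativity, (-7948·2329 / 7457) = (-7948 / 7457)·(2329 / 7457).
First factor (-7948 / 7457):
(-7948 / 7457)
  = (7948 / 7457)    [7457 ≡ 1 mod 4 ⇒ (-1 / 7457) = +1]
  = (491 / 7457)    [7948 ≡ 491 mod 7457]
  = (7457 / 491)    [QR: 7457 ≡ 1 mod 4, sign kept]
  = (92 / 491)    [7457 ≡ 92 mod 491]
  = (23 / 491)    [491 ≡ 3 mod 8 ⇒ (2 / 491)^2 = +1]
  = -(491 / 23)    [QR: both ≡ 3 mod 4, sign flips]
  = -(8 / 23)    [491 ≡ 8 mod 23]
  = -(1 / 23)    [23 ≡ 7 mod 8 ⇒ (2 / 23)^3 = +1]
  = -1    [(1 / 23) = 1]
Second factor (2329 / 7457):
(2329 / 7457)
  = (7457 / 2329)    [QR: 2329 ≡ 1 mod 4, sign kept]
  = (470 / 2329)    [7457 ≡ 470 mod 2329]
  = (235 / 2329)    [2329 ≡ 1 mod 8 ⇒ (2 / 2329) = +1]
  = (2329 / 235)    [QR: 2329 ≡ 1 mod 4, sign kept]
  = (214 / 235)    [2329 ≡ 214 mod 235]
  = -(107 / 235)    [235 ≡ 3 mod 8 ⇒ (2 / 235) = -1]
  = (235 / 107)    [QR: both ≡ 3 mod 4, sign flips]
  = (21 / 107)    [235 ≡ 21 mod 107]
  = (107 / 21)    [QR: 21 ≡ 1 mod 4, sign kept]
  = (2 / 21)    [107 ≡ 2 mod 21]
  = -(1 / 21)    [21 ≡ 5 mod 8 ⇒ (2 / 21) = -1]
  = -1    [(1 / 21) = 1]
Product: (-1)·(-1) = 1.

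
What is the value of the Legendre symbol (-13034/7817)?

1

Reduce the numerator: -13034 ≡ 2600 (mod 7817), so (-13034/7817) = (2600/7817).
Factor out 2: 2600 = 2^3·325. Since 7817 ≡ 1 (mod 8), (2/7817) = +1, and (2/7817)^3 = +1. Now have (325/7817).
325 ≡ 1 (mod 4), so quadratic reciprocity gives (325/7817) = (7817/325). Reduce: 7817 ≡ 17 (mod 325). Now have (17/325).
17 ≡ 1 (mod 4), so quadratic reciprocity gives (17/325) = (325/17). Reduce: 325 ≡ 2 (mod 17). Now have (2/17).
Factor out 2: 2 = 2. Since 17 ≡ 1 (mod 8), (2/17) = +1. Now have (1/17).
(1/17) = 1. Collecting the sign factors: 1.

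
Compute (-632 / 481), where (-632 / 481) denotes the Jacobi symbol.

-1

Pull out -1: (-632 / 481) = (-1 / 481)·(632 / 481). Since 481 ≡ 1 (mod 4), (-1 / 481) = +1. Now have (632 / 481).
Reduce the numerator: 632 ≡ 151 (mod 481), so (632 / 481) = (151 / 481).
481 ≡ 1 (mod 4), so quadratic reciprocity gives (151 / 481) = (481 / 151). Reduce: 481 ≡ 28 (mod 151). Now have (28 / 151).
Factor out 2: 28 = 2^2·7. Since 151 ≡ 7 (mod 8), (2 / 151) = +1, and (2 / 151)^2 = +1. Now have (7 / 151).
Both 7 ≡ 3 and 151 ≡ 3 (mod 4), so reciprocity gives (7 / 151) = -(151 / 7). Reduce: 151 ≡ 4 (mod 7). Now have -(4 / 7).
Factor out 2: 4 = 2^2. Since 7 ≡ 7 (mod 8), (2 / 7) = +1, and (2 / 7)^2 = +1. Now have -(1 / 7).
(1 / 7) = 1. Collecting the sign factors: -1.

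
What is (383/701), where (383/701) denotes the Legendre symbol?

-1

(383/701)
  = (701/383)    [QR: 701 ≡ 1 mod 4, sign kept]
  = (318/383)    [701 ≡ 318 mod 383]
  = (159/383)    [383 ≡ 7 mod 8 ⇒ (2/383) = +1]
  = -(383/159)    [QR: both ≡ 3 mod 4, sign flips]
  = -(65/159)    [383 ≡ 65 mod 159]
  = -(159/65)    [QR: 65 ≡ 1 mod 4, sign kept]
  = -(29/65)    [159 ≡ 29 mod 65]
  = -(65/29)    [QR: 29 ≡ 1 mod 4, sign kept]
  = -(7/29)    [65 ≡ 7 mod 29]
  = -(29/7)    [QR: 29 ≡ 1 mod 4, sign kept]
  = -(1/7)    [29 ≡ 1 mod 7]
  = -1    [(1/7) = 1]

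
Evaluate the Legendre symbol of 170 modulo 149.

-1

Reduce the numerator: 170 ≡ 21 (mod 149), so (170/149) = (21/149).
21 ≡ 1 (mod 4), so quadratic reciprocity gives (21/149) = (149/21). Reduce: 149 ≡ 2 (mod 21). Now have (2/21).
Factor out 2: 2 = 2. Since 21 ≡ 5 (mod 8), (2/21) = -1. Now have -(1/21).
(1/21) = 1. Collecting the sign factors: -1.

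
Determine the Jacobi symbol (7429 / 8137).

-1

(7429 / 8137)
  = (8137 / 7429)    [QR: 7429 ≡ 1 mod 4, sign kept]
  = (708 / 7429)    [8137 ≡ 708 mod 7429]
  = (177 / 7429)    [7429 ≡ 5 mod 8 ⇒ (2 / 7429)^2 = +1]
  = (7429 / 177)    [QR: 177 ≡ 1 mod 4, sign kept]
  = (172 / 177)    [7429 ≡ 172 mod 177]
  = (43 / 177)    [177 ≡ 1 mod 8 ⇒ (2 / 177)^2 = +1]
  = (177 / 43)    [QR: 177 ≡ 1 mod 4, sign kept]
  = (5 / 43)    [177 ≡ 5 mod 43]
  = (43 / 5)    [QR: 5 ≡ 1 mod 4, sign kept]
  = (3 / 5)    [43 ≡ 3 mod 5]
  = (5 / 3)    [QR: 5 ≡ 1 mod 4, sign kept]
  = (2 / 3)    [5 ≡ 2 mod 3]
  = -(1 / 3)    [3 ≡ 3 mod 8 ⇒ (2 / 3) = -1]
  = -1    [(1 / 3) = 1]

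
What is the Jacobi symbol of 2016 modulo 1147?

Reduce the numerator: 2016 ≡ 869 (mod 1147), so (2016/1147) = (869/1147).
869 ≡ 1 (mod 4), so quadratic reciprocity gives (869/1147) = (1147/869). Reduce: 1147 ≡ 278 (mod 869). Now have (278/869).
Factor out 2: 278 = 2·139. Since 869 ≡ 5 (mod 8), (2/869) = -1. Now have -(139/869).
869 ≡ 1 (mod 4), so quadratic reciprocity gives (139/869) = (869/139). Reduce: 869 ≡ 35 (mod 139). Now have -(35/139).
Both 35 ≡ 3 and 139 ≡ 3 (mod 4), so reciprocity gives (35/139) = -(139/35). Reduce: 139 ≡ 34 (mod 35). Now have (34/35).
Factor out 2: 34 = 2·17. Since 35 ≡ 3 (mod 8), (2/35) = -1. Now have -(17/35).
17 ≡ 1 (mod 4), so quadratic reciprocity gives (17/35) = (35/17). Reduce: 35 ≡ 1 (mod 17). Now have -(1/17).
(1/17) = 1. Collecting the sign factors: -1.

-1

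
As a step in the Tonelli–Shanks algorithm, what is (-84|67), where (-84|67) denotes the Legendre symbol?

(-84|67)
  = -(84|67)    [67 ≡ 3 mod 4 ⇒ (-1|67) = -1]
  = -(17|67)    [84 ≡ 17 mod 67]
  = -(67|17)    [QR: 17 ≡ 1 mod 4, sign kept]
  = -(16|17)    [67 ≡ 16 mod 17]
  = -(1|17)    [17 ≡ 1 mod 8 ⇒ (2|17)^4 = +1]
  = -1    [(1|17) = 1]

-1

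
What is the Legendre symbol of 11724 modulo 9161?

1

Reduce the numerator: 11724 ≡ 2563 (mod 9161), so (11724|9161) = (2563|9161).
9161 ≡ 1 (mod 4), so quadratic reciprocity gives (2563|9161) = (9161|2563). Reduce: 9161 ≡ 1472 (mod 2563). Now have (1472|2563).
Factor out 2: 1472 = 2^6·23. Since 2563 ≡ 3 (mod 8), (2|2563) = -1, and (2|2563)^6 = +1. Now have (23|2563).
Both 23 ≡ 3 and 2563 ≡ 3 (mod 4), so reciprocity gives (23|2563) = -(2563|23). Reduce: 2563 ≡ 10 (mod 23). Now have -(10|23).
Factor out 2: 10 = 2·5. Since 23 ≡ 7 (mod 8), (2|23) = +1. Now have -(5|23).
5 ≡ 1 (mod 4), so quadratic reciprocity gives (5|23) = (23|5). Reduce: 23 ≡ 3 (mod 5). Now have -(3|5).
5 ≡ 1 (mod 4), so quadratic reciprocity gives (3|5) = (5|3). Reduce: 5 ≡ 2 (mod 3). Now have -(2|3).
Factor out 2: 2 = 2. Since 3 ≡ 3 (mod 8), (2|3) = -1. Now have (1|3).
(1|3) = 1. Collecting the sign factors: 1.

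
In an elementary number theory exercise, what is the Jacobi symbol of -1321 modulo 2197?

-1

(-1321 / 2197)
  = (1321 / 2197)    [2197 ≡ 1 mod 4 ⇒ (-1 / 2197) = +1]
  = (2197 / 1321)    [QR: 1321 ≡ 1 mod 4, sign kept]
  = (876 / 1321)    [2197 ≡ 876 mod 1321]
  = (219 / 1321)    [1321 ≡ 1 mod 8 ⇒ (2 / 1321)^2 = +1]
  = (1321 / 219)    [QR: 1321 ≡ 1 mod 4, sign kept]
  = (7 / 219)    [1321 ≡ 7 mod 219]
  = -(219 / 7)    [QR: both ≡ 3 mod 4, sign flips]
  = -(2 / 7)    [219 ≡ 2 mod 7]
  = -(1 / 7)    [7 ≡ 7 mod 8 ⇒ (2 / 7) = +1]
  = -1    [(1 / 7) = 1]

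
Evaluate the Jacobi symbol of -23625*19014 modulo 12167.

By multiplicativity, (-23625·19014 / 12167) = (-23625 / 12167)·(19014 / 12167).
First factor (-23625 / 12167):
Reduce the numerator: -23625 ≡ 709 (mod 12167), so (-23625 / 12167) = (709 / 12167).
709 ≡ 1 (mod 4), so quadratic reciprocity gives (709 / 12167) = (12167 / 709). Reduce: 12167 ≡ 114 (mod 709). Now have (114 / 709).
Factor out 2: 114 = 2·57. Since 709 ≡ 5 (mod 8), (2 / 709) = -1. Now have -(57 / 709).
57 ≡ 1 (mod 4), so quadratic reciprocity gives (57 / 709) = (709 / 57). Reduce: 709 ≡ 25 (mod 57). Now have -(25 / 57).
25 ≡ 1 (mod 4), so quadratic reciprocity gives (25 / 57) = (57 / 25). Reduce: 57 ≡ 7 (mod 25). Now have -(7 / 25).
25 ≡ 1 (mod 4), so quadratic reciprocity gives (7 / 25) = (25 / 7). Reduce: 25 ≡ 4 (mod 7). Now have -(4 / 7).
Factor out 2: 4 = 2^2. Since 7 ≡ 7 (mod 8), (2 / 7) = +1, and (2 / 7)^2 = +1. Now have -(1 / 7).
(1 / 7) = 1. Collecting the sign factors: -1.
Second factor (19014 / 12167):
Reduce the numerator: 19014 ≡ 6847 (mod 12167), so (19014 / 12167) = (6847 / 12167).
Both 6847 ≡ 3 and 12167 ≡ 3 (mod 4), so reciprocity gives (6847 / 12167) = -(12167 / 6847). Reduce: 12167 ≡ 5320 (mod 6847). Now have -(5320 / 6847).
Factor out 2: 5320 = 2^3·665. Since 6847 ≡ 7 (mod 8), (2 / 6847) = +1, and (2 / 6847)^3 = +1. Now have -(665 / 6847).
665 ≡ 1 (mod 4), so quadratic reciprocity gives (665 / 6847) = (6847 / 665). Reduce: 6847 ≡ 197 (mod 665). Now have -(197 / 665).
197 ≡ 1 (mod 4), so quadratic reciprocity gives (197 / 665) = (665 / 197). Reduce: 665 ≡ 74 (mod 197). Now have -(74 / 197).
Factor out 2: 74 = 2·37. Since 197 ≡ 5 (mod 8), (2 / 197) = -1. Now have (37 / 197).
37 ≡ 1 (mod 4), so quadratic reciprocity gives (37 / 197) = (197 / 37). Reduce: 197 ≡ 12 (mod 37). Now have (12 / 37).
Factor out 2: 12 = 2^2·3. Since 37 ≡ 5 (mod 8), (2 / 37) = -1, and (2 / 37)^2 = +1. Now have (3 / 37).
37 ≡ 1 (mod 4), so quadratic reciprocity gives (3 / 37) = (37 / 3). Reduce: 37 ≡ 1 (mod 3). Now have (1 / 3).
(1 / 3) = 1. Collecting the sign factors: 1.
Product: (-1)·(1) = -1.

-1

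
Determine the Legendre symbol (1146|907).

(1146|907)
  = (239|907)    [1146 ≡ 239 mod 907]
  = -(907|239)    [QR: both ≡ 3 mod 4, sign flips]
  = -(190|239)    [907 ≡ 190 mod 239]
  = -(95|239)    [239 ≡ 7 mod 8 ⇒ (2|239) = +1]
  = (239|95)    [QR: both ≡ 3 mod 4, sign flips]
  = (49|95)    [239 ≡ 49 mod 95]
  = (95|49)    [QR: 49 ≡ 1 mod 4, sign kept]
  = (46|49)    [95 ≡ 46 mod 49]
  = (23|49)    [49 ≡ 1 mod 8 ⇒ (2|49) = +1]
  = (49|23)    [QR: 49 ≡ 1 mod 4, sign kept]
  = (3|23)    [49 ≡ 3 mod 23]
  = -(23|3)    [QR: both ≡ 3 mod 4, sign flips]
  = -(2|3)    [23 ≡ 2 mod 3]
  = (1|3)    [3 ≡ 3 mod 8 ⇒ (2|3) = -1]
  = 1    [(1|3) = 1]

1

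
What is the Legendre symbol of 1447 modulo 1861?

(1447 / 1861)
  = (1861 / 1447)    [QR: 1861 ≡ 1 mod 4, sign kept]
  = (414 / 1447)    [1861 ≡ 414 mod 1447]
  = (207 / 1447)    [1447 ≡ 7 mod 8 ⇒ (2 / 1447) = +1]
  = -(1447 / 207)    [QR: both ≡ 3 mod 4, sign flips]
  = -(205 / 207)    [1447 ≡ 205 mod 207]
  = -(207 / 205)    [QR: 205 ≡ 1 mod 4, sign kept]
  = -(2 / 205)    [207 ≡ 2 mod 205]
  = (1 / 205)    [205 ≡ 5 mod 8 ⇒ (2 / 205) = -1]
  = 1    [(1 / 205) = 1]

1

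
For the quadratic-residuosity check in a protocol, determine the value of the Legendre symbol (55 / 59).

Both 55 ≡ 3 and 59 ≡ 3 (mod 4), so reciprocity gives (55 / 59) = -(59 / 55). Reduce: 59 ≡ 4 (mod 55). Now have -(4 / 55).
Factor out 2: 4 = 2^2. Since 55 ≡ 7 (mod 8), (2 / 55) = +1, and (2 / 55)^2 = +1. Now have -(1 / 55).
(1 / 55) = 1. Collecting the sign factors: -1.

-1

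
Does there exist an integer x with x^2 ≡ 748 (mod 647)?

no

Reduce the numerator: 748 ≡ 101 (mod 647), so (748|647) = (101|647).
101 ≡ 1 (mod 4), so quadratic reciprocity gives (101|647) = (647|101). Reduce: 647 ≡ 41 (mod 101). Now have (41|101).
41 ≡ 1 (mod 4), so quadratic reciprocity gives (41|101) = (101|41). Reduce: 101 ≡ 19 (mod 41). Now have (19|41).
41 ≡ 1 (mod 4), so quadratic reciprocity gives (19|41) = (41|19). Reduce: 41 ≡ 3 (mod 19). Now have (3|19).
Both 3 ≡ 3 and 19 ≡ 3 (mod 4), so reciprocity gives (3|19) = -(19|3). Reduce: 19 ≡ 1 (mod 3). Now have -(1|3).
(1|3) = 1. Collecting the sign factors: -1.
(748|647) = -1, and 647 is prime, so 748 is not a quadratic residue mod 647.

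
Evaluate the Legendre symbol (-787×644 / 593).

-1

By multiplicativity, (-787·644 / 593) = (-787 / 593)·(644 / 593).
First factor (-787 / 593):
Pull out -1: (-787 / 593) = (-1 / 593)·(787 / 593). Since 593 ≡ 1 (mod 4), (-1 / 593) = +1. Now have (787 / 593).
Reduce the numerator: 787 ≡ 194 (mod 593), so (787 / 593) = (194 / 593).
Factor out 2: 194 = 2·97. Since 593 ≡ 1 (mod 8), (2 / 593) = +1. Now have (97 / 593).
97 ≡ 1 (mod 4), so quadratic reciprocity gives (97 / 593) = (593 / 97). Reduce: 593 ≡ 11 (mod 97). Now have (11 / 97).
97 ≡ 1 (mod 4), so quadratic reciprocity gives (11 / 97) = (97 / 11). Reduce: 97 ≡ 9 (mod 11). Now have (9 / 11).
9 ≡ 1 (mod 4), so quadratic reciprocity gives (9 / 11) = (11 / 9). Reduce: 11 ≡ 2 (mod 9). Now have (2 / 9).
Factor out 2: 2 = 2. Since 9 ≡ 1 (mod 8), (2 / 9) = +1. Now have (1 / 9).
(1 / 9) = 1. Collecting the sign factors: 1.
Second factor (644 / 593):
Reduce the numerator: 644 ≡ 51 (mod 593), so (644 / 593) = (51 / 593).
593 ≡ 1 (mod 4), so quadratic reciprocity gives (51 / 593) = (593 / 51). Reduce: 593 ≡ 32 (mod 51). Now have (32 / 51).
Factor out 2: 32 = 2^5. Since 51 ≡ 3 (mod 8), (2 / 51) = -1, and (2 / 51)^5 = -1. Now have -(1 / 51).
(1 / 51) = 1. Collecting the sign factors: -1.
Product: (1)·(-1) = -1.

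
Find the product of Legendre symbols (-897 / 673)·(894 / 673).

-1

By multiplicativity, (-897·894 / 673) = (-897 / 673)·(894 / 673).
First factor (-897 / 673):
Pull out -1: (-897 / 673) = (-1 / 673)·(897 / 673). Since 673 ≡ 1 (mod 4), (-1 / 673) = +1. Now have (897 / 673).
Reduce the numerator: 897 ≡ 224 (mod 673), so (897 / 673) = (224 / 673).
Factor out 2: 224 = 2^5·7. Since 673 ≡ 1 (mod 8), (2 / 673) = +1, and (2 / 673)^5 = +1. Now have (7 / 673).
673 ≡ 1 (mod 4), so quadratic reciprocity gives (7 / 673) = (673 / 7). Reduce: 673 ≡ 1 (mod 7). Now have (1 / 7).
(1 / 7) = 1. Collecting the sign factors: 1.
Second factor (894 / 673):
Reduce the numerator: 894 ≡ 221 (mod 673), so (894 / 673) = (221 / 673).
221 ≡ 1 (mod 4), so quadratic reciprocity gives (221 / 673) = (673 / 221). Reduce: 673 ≡ 10 (mod 221). Now have (10 / 221).
Factor out 2: 10 = 2·5. Since 221 ≡ 5 (mod 8), (2 / 221) = -1. Now have -(5 / 221).
5 ≡ 1 (mod 4), so quadratic reciprocity gives (5 / 221) = (221 / 5). Reduce: 221 ≡ 1 (mod 5). Now have -(1 / 5).
(1 / 5) = 1. Collecting the sign factors: -1.
Product: (1)·(-1) = -1.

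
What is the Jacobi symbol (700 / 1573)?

-1

(700 / 1573)
  = (175 / 1573)    [1573 ≡ 5 mod 8 ⇒ (2 / 1573)^2 = +1]
  = (1573 / 175)    [QR: 1573 ≡ 1 mod 4, sign kept]
  = (173 / 175)    [1573 ≡ 173 mod 175]
  = (175 / 173)    [QR: 173 ≡ 1 mod 4, sign kept]
  = (2 / 173)    [175 ≡ 2 mod 173]
  = -(1 / 173)    [173 ≡ 5 mod 8 ⇒ (2 / 173) = -1]
  = -1    [(1 / 173) = 1]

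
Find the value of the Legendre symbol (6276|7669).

-1

Factor out 2: 6276 = 2^2·1569. Since 7669 ≡ 5 (mod 8), (2|7669) = -1, and (2|7669)^2 = +1. Now have (1569|7669).
1569 ≡ 1 (mod 4), so quadratic reciprocity gives (1569|7669) = (7669|1569). Reduce: 7669 ≡ 1393 (mod 1569). Now have (1393|1569).
1393 ≡ 1 (mod 4), so quadratic reciprocity gives (1393|1569) = (1569|1393). Reduce: 1569 ≡ 176 (mod 1393). Now have (176|1393).
Factor out 2: 176 = 2^4·11. Since 1393 ≡ 1 (mod 8), (2|1393) = +1, and (2|1393)^4 = +1. Now have (11|1393).
1393 ≡ 1 (mod 4), so quadratic reciprocity gives (11|1393) = (1393|11). Reduce: 1393 ≡ 7 (mod 11). Now have (7|11).
Both 7 ≡ 3 and 11 ≡ 3 (mod 4), so reciprocity gives (7|11) = -(11|7). Reduce: 11 ≡ 4 (mod 7). Now have -(4|7).
Factor out 2: 4 = 2^2. Since 7 ≡ 7 (mod 8), (2|7) = +1, and (2|7)^2 = +1. Now have -(1|7).
(1|7) = 1. Collecting the sign factors: -1.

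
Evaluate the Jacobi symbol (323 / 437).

0

(323 / 437)
  = (437 / 323)    [QR: 437 ≡ 1 mod 4, sign kept]
  = (114 / 323)    [437 ≡ 114 mod 323]
  = -(57 / 323)    [323 ≡ 3 mod 8 ⇒ (2 / 323) = -1]
  = -(323 / 57)    [QR: 57 ≡ 1 mod 4, sign kept]
  = -(38 / 57)    [323 ≡ 38 mod 57]
  = -(19 / 57)    [57 ≡ 1 mod 8 ⇒ (2 / 57) = +1]
  = -(57 / 19)    [QR: 57 ≡ 1 mod 4, sign kept]
  = -(0 / 19)    [57 ≡ 0 mod 19]
  = 0    [numerator 0, gcd > 1]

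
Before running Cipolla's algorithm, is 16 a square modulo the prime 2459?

Factor out 2: 16 = 2^4. Since 2459 ≡ 3 (mod 8), (2/2459) = -1, and (2/2459)^4 = +1. Now have (1/2459).
(1/2459) = 1. Collecting the sign factors: 1.
The Legendre symbol is 1, so x^2 ≡ 16 (mod 2459) has solution.

yes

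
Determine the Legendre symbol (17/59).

17 ≡ 1 (mod 4), so quadratic reciprocity gives (17/59) = (59/17). Reduce: 59 ≡ 8 (mod 17). Now have (8/17).
Factor out 2: 8 = 2^3. Since 17 ≡ 1 (mod 8), (2/17) = +1, and (2/17)^3 = +1. Now have (1/17).
(1/17) = 1. Collecting the sign factors: 1.

1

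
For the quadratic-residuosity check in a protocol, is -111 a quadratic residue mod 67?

yes

(-111/67)
  = (23/67)    [-111 ≡ 23 mod 67]
  = -(67/23)    [QR: both ≡ 3 mod 4, sign flips]
  = -(21/23)    [67 ≡ 21 mod 23]
  = -(23/21)    [QR: 21 ≡ 1 mod 4, sign kept]
  = -(2/21)    [23 ≡ 2 mod 21]
  = (1/21)    [21 ≡ 5 mod 8 ⇒ (2/21) = -1]
  = 1    [(1/21) = 1]
The Legendre symbol is 1, so x^2 ≡ -111 (mod 67) has solution.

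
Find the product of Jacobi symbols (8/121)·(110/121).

By multiplicativity, (8·110/121) = (8/121)·(110/121).
First factor (8/121):
(8/121)
  = (1/121)    [121 ≡ 1 mod 8 ⇒ (2/121)^3 = +1]
  = 1    [(1/121) = 1]
Second factor (110/121):
(110/121)
  = (55/121)    [121 ≡ 1 mod 8 ⇒ (2/121) = +1]
  = (121/55)    [QR: 121 ≡ 1 mod 4, sign kept]
  = (11/55)    [121 ≡ 11 mod 55]
  = -(55/11)    [QR: both ≡ 3 mod 4, sign flips]
  = -(0/11)    [55 ≡ 0 mod 11]
  = 0    [numerator 0, gcd > 1]
Product: (1)·(0) = 0.

0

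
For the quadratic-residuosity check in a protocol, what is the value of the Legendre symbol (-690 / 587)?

1

(-690 / 587)
  = -(690 / 587)    [587 ≡ 3 mod 4 ⇒ (-1 / 587) = -1]
  = -(103 / 587)    [690 ≡ 103 mod 587]
  = (587 / 103)    [QR: both ≡ 3 mod 4, sign flips]
  = (72 / 103)    [587 ≡ 72 mod 103]
  = (9 / 103)    [103 ≡ 7 mod 8 ⇒ (2 / 103)^3 = +1]
  = (103 / 9)    [QR: 9 ≡ 1 mod 4, sign kept]
  = (4 / 9)    [103 ≡ 4 mod 9]
  = (1 / 9)    [9 ≡ 1 mod 8 ⇒ (2 / 9)^2 = +1]
  = 1    [(1 / 9) = 1]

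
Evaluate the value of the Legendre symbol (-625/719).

(-625/719)
  = -(625/719)    [719 ≡ 3 mod 4 ⇒ (-1/719) = -1]
  = -(719/625)    [QR: 625 ≡ 1 mod 4, sign kept]
  = -(94/625)    [719 ≡ 94 mod 625]
  = -(47/625)    [625 ≡ 1 mod 8 ⇒ (2/625) = +1]
  = -(625/47)    [QR: 625 ≡ 1 mod 4, sign kept]
  = -(14/47)    [625 ≡ 14 mod 47]
  = -(7/47)    [47 ≡ 7 mod 8 ⇒ (2/47) = +1]
  = (47/7)    [QR: both ≡ 3 mod 4, sign flips]
  = (5/7)    [47 ≡ 5 mod 7]
  = (7/5)    [QR: 5 ≡ 1 mod 4, sign kept]
  = (2/5)    [7 ≡ 2 mod 5]
  = -(1/5)    [5 ≡ 5 mod 8 ⇒ (2/5) = -1]
  = -1    [(1/5) = 1]

-1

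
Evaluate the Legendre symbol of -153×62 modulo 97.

-1

By multiplicativity, (-153·62|97) = (-153|97)·(62|97).
First factor (-153|97):
Pull out -1: (-153|97) = (-1|97)·(153|97). Since 97 ≡ 1 (mod 4), (-1|97) = +1. Now have (153|97).
Reduce the numerator: 153 ≡ 56 (mod 97), so (153|97) = (56|97).
Factor out 2: 56 = 2^3·7. Since 97 ≡ 1 (mod 8), (2|97) = +1, and (2|97)^3 = +1. Now have (7|97).
97 ≡ 1 (mod 4), so quadratic reciprocity gives (7|97) = (97|7). Reduce: 97 ≡ 6 (mod 7). Now have (6|7).
Factor out 2: 6 = 2·3. Since 7 ≡ 7 (mod 8), (2|7) = +1. Now have (3|7).
Both 3 ≡ 3 and 7 ≡ 3 (mod 4), so reciprocity gives (3|7) = -(7|3). Reduce: 7 ≡ 1 (mod 3). Now have -(1|3).
(1|3) = 1. Collecting the sign factors: -1.
Second factor (62|97):
Factor out 2: 62 = 2·31. Since 97 ≡ 1 (mod 8), (2|97) = +1. Now have (31|97).
97 ≡ 1 (mod 4), so quadratic reciprocity gives (31|97) = (97|31). Reduce: 97 ≡ 4 (mod 31). Now have (4|31).
Factor out 2: 4 = 2^2. Since 31 ≡ 7 (mod 8), (2|31) = +1, and (2|31)^2 = +1. Now have (1|31).
(1|31) = 1. Collecting the sign factors: 1.
Product: (-1)·(1) = -1.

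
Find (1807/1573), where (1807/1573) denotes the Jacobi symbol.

0

(1807/1573)
  = (234/1573)    [1807 ≡ 234 mod 1573]
  = -(117/1573)    [1573 ≡ 5 mod 8 ⇒ (2/1573) = -1]
  = -(1573/117)    [QR: 117 ≡ 1 mod 4, sign kept]
  = -(52/117)    [1573 ≡ 52 mod 117]
  = -(13/117)    [117 ≡ 5 mod 8 ⇒ (2/117)^2 = +1]
  = -(117/13)    [QR: 13 ≡ 1 mod 4, sign kept]
  = -(0/13)    [117 ≡ 0 mod 13]
  = 0    [numerator 0, gcd > 1]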